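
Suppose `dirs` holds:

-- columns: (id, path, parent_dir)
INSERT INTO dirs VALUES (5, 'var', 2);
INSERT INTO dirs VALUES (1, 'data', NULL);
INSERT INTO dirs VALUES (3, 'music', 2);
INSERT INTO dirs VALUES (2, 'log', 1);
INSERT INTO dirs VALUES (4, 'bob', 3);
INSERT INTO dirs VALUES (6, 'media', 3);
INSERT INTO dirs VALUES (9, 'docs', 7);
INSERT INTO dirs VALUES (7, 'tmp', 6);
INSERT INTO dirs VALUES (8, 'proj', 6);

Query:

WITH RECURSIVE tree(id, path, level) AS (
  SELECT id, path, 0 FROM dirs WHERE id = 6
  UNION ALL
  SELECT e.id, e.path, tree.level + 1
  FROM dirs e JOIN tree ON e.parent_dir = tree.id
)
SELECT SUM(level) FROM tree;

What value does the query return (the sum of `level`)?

Base: id=6 (media) at level 0.
Iteration 1: rows with parent_dir in {6} -> tmp (id 7, level 1), proj (id 8, level 1).
Iteration 2: rows with parent_dir in {7,8} -> docs (id 9, level 2).
Iteration 3: no rows with parent_dir in {9}; recursion stops.
SUM(level) = 0 + 1 + 1 + 2 = 4.

4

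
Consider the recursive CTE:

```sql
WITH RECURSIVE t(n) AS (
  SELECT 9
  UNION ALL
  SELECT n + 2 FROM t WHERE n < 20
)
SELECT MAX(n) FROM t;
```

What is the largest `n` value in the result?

Base: n=9.
Iteration 1: 9 < 20 holds -> n = 9 + 2 = 11.
Iteration 2: 11 < 20 holds -> n = 11 + 2 = 13.
Iteration 3: 13 < 20 holds -> n = 13 + 2 = 15.
Iteration 4: 15 < 20 holds -> n = 15 + 2 = 17.
Iteration 5: 17 < 20 holds -> n = 17 + 2 = 19.
Iteration 6: 19 < 20 holds -> n = 19 + 2 = 21.
Iteration 7: 21 < 20 fails; recursion stops.
n values: 9, 11, 13, 15, 17, 19, 21; the maximum is 21.

21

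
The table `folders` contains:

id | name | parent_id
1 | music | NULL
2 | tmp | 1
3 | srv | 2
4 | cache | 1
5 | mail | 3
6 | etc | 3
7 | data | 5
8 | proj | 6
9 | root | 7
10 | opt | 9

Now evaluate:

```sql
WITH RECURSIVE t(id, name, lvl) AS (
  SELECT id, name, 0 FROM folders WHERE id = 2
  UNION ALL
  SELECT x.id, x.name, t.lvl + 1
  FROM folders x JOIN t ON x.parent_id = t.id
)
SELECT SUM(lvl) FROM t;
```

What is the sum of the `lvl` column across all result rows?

20

Base: id=2 (tmp) at lvl 0.
Iteration 1: rows with parent_id in {2} -> srv (id 3, lvl 1).
Iteration 2: rows with parent_id in {3} -> mail (id 5, lvl 2), etc (id 6, lvl 2).
Iteration 3: rows with parent_id in {5,6} -> data (id 7, lvl 3), proj (id 8, lvl 3).
Iteration 4: rows with parent_id in {7,8} -> root (id 9, lvl 4).
Iteration 5: rows with parent_id in {9} -> opt (id 10, lvl 5).
Iteration 6: no rows with parent_id in {10}; recursion stops.
SUM(lvl) = 0 + 1 + 2 + 2 + 3 + 3 + 4 + 5 = 20.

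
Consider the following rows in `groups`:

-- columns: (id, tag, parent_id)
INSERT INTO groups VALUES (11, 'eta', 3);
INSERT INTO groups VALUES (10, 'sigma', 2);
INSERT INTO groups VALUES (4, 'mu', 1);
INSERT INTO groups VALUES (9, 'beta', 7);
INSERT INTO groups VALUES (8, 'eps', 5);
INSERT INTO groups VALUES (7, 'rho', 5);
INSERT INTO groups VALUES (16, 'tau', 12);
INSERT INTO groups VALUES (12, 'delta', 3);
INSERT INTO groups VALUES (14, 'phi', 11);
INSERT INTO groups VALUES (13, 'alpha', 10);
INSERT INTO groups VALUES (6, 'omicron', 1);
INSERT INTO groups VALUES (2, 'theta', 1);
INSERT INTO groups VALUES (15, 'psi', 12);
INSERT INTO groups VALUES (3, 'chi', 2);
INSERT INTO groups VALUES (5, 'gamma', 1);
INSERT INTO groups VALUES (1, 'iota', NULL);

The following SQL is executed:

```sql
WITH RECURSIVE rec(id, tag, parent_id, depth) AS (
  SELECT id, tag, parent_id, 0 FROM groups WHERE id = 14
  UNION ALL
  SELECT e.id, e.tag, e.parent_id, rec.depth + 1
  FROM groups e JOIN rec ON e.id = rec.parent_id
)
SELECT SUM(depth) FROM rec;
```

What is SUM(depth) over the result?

Base: id=14 (phi), parent_id=11, depth 0.
Iteration 1: join on id=11 -> eta (id 11, parent_id=3, depth 1).
Iteration 2: join on id=3 -> chi (id 3, parent_id=2, depth 2).
Iteration 3: join on id=2 -> theta (id 2, parent_id=1, depth 3).
Iteration 4: join on id=1 -> iota (id 1, parent_id=NULL, depth 4).
Iteration 5: parent_id is NULL; no match; recursion stops.
SUM(depth) = 0 + 1 + 2 + 3 + 4 = 10.

10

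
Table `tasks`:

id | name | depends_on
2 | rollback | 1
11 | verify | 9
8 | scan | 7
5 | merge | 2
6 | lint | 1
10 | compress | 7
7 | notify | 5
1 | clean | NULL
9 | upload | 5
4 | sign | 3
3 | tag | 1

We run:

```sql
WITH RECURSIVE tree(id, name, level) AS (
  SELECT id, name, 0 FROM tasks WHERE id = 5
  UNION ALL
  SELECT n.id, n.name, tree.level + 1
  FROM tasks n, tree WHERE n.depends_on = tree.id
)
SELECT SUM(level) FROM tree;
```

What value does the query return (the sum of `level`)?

Base: id=5 (merge) at level 0.
Iteration 1: rows with depends_on in {5} -> notify (id 7, level 1), upload (id 9, level 1).
Iteration 2: rows with depends_on in {7,9} -> scan (id 8, level 2), compress (id 10, level 2), verify (id 11, level 2).
Iteration 3: no rows with depends_on in {8,10,11}; recursion stops.
SUM(level) = 0 + 1 + 1 + 2 + 2 + 2 = 8.

8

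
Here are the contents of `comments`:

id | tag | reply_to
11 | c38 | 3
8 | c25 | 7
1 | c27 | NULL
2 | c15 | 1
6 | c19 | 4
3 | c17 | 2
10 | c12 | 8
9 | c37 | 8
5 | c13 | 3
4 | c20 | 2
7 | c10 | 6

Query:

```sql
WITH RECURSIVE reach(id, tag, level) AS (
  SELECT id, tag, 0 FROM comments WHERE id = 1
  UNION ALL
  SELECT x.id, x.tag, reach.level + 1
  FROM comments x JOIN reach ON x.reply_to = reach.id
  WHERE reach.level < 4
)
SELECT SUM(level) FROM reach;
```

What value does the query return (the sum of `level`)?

18

Base: id=1 (c27) at level 0.
Iteration 1: rows with reply_to in {1} -> c15 (id 2, level 1).
Iteration 2: rows with reply_to in {2} -> c17 (id 3, level 2), c20 (id 4, level 2).
Iteration 3: rows with reply_to in {3,4} -> c13 (id 5, level 3), c19 (id 6, level 3), c38 (id 11, level 3).
Iteration 4: rows with reply_to in {5,6,11} -> c10 (id 7, level 4).
Iteration 5: level < 4 fails for all current rows; recursion stops.
SUM(level) = 0 + 1 + 2 + 2 + 3 + 3 + 3 + 4 = 18.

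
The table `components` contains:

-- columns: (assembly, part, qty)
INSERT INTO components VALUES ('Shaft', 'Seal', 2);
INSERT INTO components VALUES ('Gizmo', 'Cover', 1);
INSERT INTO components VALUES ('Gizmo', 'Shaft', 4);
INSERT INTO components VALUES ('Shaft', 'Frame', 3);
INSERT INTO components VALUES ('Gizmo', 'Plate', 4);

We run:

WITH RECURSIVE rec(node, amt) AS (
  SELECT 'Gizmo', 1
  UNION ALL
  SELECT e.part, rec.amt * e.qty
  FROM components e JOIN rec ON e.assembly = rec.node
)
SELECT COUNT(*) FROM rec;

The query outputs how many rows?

Base: (Gizmo, amt=1).
Iteration 1: components of {Gizmo} -> Cover = 1*1 = 1, Plate = 1*4 = 4, Shaft = 1*4 = 4.
Iteration 2: components of {Cover,Plate,Shaft} -> Frame = 4*3 = 12, Seal = 4*2 = 8.
Iteration 3: no further components; recursion stops.
Total rows emitted: 6.

6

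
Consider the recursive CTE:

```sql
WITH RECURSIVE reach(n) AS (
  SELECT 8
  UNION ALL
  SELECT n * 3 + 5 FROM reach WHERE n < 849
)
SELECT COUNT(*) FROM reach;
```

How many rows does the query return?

Base: n=8.
Iteration 1: 8 < 849 holds -> n = 8 * 3 + 5 = 29.
Iteration 2: 29 < 849 holds -> n = 29 * 3 + 5 = 92.
Iteration 3: 92 < 849 holds -> n = 92 * 3 + 5 = 281.
Iteration 4: 281 < 849 holds -> n = 281 * 3 + 5 = 848.
Iteration 5: 848 < 849 holds -> n = 848 * 3 + 5 = 2549.
Iteration 6: 2549 < 849 fails; recursion stops.
Total rows emitted: 6.

6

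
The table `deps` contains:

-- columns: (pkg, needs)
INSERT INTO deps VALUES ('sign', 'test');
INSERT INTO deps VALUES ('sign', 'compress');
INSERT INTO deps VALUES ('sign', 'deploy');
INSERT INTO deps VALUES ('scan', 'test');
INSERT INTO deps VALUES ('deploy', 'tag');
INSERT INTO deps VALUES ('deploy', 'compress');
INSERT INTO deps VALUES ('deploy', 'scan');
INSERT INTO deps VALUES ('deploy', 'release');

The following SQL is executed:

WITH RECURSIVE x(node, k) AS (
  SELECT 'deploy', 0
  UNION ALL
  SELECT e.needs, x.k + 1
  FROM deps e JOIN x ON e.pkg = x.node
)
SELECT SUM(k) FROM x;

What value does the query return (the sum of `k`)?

Base: (deploy, k=0).
Iteration 1: edges from {deploy} -> (compress, k=1), (release, k=1), (scan, k=1), (tag, k=1).
Iteration 2: edges from {compress,release,scan,tag} -> (test, k=2).
Iteration 3: no outgoing edges from {test}; recursion stops.
SUM(k) = 0 + 1 + 1 + 1 + 1 + 2 = 6.

6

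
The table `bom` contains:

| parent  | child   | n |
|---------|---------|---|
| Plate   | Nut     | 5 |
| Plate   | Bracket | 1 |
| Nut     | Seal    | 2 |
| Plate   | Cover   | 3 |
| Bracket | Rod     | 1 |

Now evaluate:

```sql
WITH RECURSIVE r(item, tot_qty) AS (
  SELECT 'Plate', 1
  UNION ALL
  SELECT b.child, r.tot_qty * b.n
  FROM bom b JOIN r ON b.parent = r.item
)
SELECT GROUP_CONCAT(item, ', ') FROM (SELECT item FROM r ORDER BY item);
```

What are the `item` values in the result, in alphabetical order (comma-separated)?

Base: (Plate, tot_qty=1).
Iteration 1: components of {Plate} -> Bracket = 1*1 = 1, Cover = 1*3 = 3, Nut = 1*5 = 5.
Iteration 2: components of {Bracket,Cover,Nut} -> Rod = 1*1 = 1, Seal = 5*2 = 10.
Iteration 3: no further components; recursion stops.

Bracket, Cover, Nut, Plate, Rod, Seal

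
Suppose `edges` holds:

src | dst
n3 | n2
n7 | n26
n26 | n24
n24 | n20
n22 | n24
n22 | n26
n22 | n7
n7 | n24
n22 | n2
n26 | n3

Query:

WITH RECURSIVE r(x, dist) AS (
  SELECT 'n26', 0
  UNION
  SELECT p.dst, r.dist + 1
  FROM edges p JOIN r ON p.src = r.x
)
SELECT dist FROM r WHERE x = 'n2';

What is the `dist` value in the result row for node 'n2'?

Base: (n26, dist=0).
Iteration 1: edges from {n26} -> (n24, dist=1), (n3, dist=1).
Iteration 2: edges from {n24,n3} -> (n2, dist=2), (n20, dist=2).
Iteration 3: no outgoing edges from {n2,n20}; recursion stops.

2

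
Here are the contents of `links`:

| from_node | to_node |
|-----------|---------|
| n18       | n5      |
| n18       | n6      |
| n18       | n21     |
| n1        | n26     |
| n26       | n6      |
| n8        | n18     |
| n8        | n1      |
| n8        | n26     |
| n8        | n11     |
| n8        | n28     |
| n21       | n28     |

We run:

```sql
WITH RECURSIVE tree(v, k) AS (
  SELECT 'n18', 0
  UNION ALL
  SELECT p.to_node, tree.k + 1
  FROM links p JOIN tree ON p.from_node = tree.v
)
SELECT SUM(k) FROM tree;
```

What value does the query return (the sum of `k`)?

5

Base: (n18, k=0).
Iteration 1: edges from {n18} -> (n21, k=1), (n5, k=1), (n6, k=1).
Iteration 2: edges from {n21,n5,n6} -> (n28, k=2).
Iteration 3: no outgoing edges from {n28}; recursion stops.
SUM(k) = 0 + 1 + 1 + 1 + 2 = 5.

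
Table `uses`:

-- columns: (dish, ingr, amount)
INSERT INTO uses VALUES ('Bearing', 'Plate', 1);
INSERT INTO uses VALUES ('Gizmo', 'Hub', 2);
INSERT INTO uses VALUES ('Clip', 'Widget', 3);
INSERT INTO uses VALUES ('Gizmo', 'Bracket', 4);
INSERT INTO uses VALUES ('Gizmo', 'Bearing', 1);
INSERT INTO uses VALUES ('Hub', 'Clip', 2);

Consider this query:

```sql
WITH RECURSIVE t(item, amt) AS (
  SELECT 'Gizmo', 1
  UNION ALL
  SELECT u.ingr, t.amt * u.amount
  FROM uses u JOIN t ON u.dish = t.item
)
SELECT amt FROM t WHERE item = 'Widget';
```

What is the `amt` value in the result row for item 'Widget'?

12

Base: (Gizmo, amt=1).
Iteration 1: components of {Gizmo} -> Bearing = 1*1 = 1, Bracket = 1*4 = 4, Hub = 1*2 = 2.
Iteration 2: components of {Bearing,Bracket,Hub} -> Clip = 2*2 = 4, Plate = 1*1 = 1.
Iteration 3: components of {Clip,Plate} -> Widget = 4*3 = 12.
Iteration 4: no further components; recursion stops.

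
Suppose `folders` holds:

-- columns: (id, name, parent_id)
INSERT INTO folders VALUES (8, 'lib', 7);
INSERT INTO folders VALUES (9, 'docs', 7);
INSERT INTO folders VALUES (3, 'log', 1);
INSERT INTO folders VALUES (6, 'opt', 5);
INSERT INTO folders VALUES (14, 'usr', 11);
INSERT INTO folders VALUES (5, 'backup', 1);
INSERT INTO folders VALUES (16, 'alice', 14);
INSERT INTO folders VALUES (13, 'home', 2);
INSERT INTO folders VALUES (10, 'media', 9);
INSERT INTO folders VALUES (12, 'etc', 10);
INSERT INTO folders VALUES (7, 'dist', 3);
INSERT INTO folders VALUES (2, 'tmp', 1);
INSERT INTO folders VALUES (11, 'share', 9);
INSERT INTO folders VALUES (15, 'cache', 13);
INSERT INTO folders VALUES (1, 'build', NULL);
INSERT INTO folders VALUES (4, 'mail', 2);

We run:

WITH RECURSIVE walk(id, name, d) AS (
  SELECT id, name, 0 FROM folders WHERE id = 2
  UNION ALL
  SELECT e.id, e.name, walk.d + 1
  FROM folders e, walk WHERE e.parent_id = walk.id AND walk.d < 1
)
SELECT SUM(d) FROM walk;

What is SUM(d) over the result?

2

Base: id=2 (tmp) at d 0.
Iteration 1: rows with parent_id in {2} -> mail (id 4, d 1), home (id 13, d 1).
Iteration 2: d < 1 fails for all current rows; recursion stops.
SUM(d) = 0 + 1 + 1 = 2.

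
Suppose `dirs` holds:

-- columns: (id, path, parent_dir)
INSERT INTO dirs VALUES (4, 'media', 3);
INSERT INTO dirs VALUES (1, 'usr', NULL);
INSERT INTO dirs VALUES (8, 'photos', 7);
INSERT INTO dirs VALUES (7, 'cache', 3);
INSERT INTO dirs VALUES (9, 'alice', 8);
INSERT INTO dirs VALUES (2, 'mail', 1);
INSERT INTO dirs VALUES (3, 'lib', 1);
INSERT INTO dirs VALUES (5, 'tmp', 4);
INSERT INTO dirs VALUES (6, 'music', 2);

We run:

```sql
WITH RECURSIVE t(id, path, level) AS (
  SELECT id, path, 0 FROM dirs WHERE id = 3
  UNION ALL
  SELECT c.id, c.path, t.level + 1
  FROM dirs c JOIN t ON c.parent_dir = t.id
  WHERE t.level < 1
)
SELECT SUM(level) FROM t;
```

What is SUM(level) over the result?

Base: id=3 (lib) at level 0.
Iteration 1: rows with parent_dir in {3} -> media (id 4, level 1), cache (id 7, level 1).
Iteration 2: level < 1 fails for all current rows; recursion stops.
SUM(level) = 0 + 1 + 1 = 2.

2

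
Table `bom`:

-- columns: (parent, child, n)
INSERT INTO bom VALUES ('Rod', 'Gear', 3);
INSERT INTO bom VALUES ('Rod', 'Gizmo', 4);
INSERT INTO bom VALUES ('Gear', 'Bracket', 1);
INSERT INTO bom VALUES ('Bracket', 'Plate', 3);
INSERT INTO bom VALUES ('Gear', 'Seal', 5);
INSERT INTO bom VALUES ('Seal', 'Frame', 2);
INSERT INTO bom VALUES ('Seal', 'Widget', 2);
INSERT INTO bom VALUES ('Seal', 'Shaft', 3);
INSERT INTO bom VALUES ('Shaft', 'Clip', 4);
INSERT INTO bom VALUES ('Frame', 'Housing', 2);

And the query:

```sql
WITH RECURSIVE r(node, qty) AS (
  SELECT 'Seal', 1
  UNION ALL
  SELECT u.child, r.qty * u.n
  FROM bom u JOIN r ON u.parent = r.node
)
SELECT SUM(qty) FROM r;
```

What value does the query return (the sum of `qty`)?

24

Base: (Seal, qty=1).
Iteration 1: components of {Seal} -> Frame = 1*2 = 2, Shaft = 1*3 = 3, Widget = 1*2 = 2.
Iteration 2: components of {Frame,Shaft,Widget} -> Clip = 3*4 = 12, Housing = 2*2 = 4.
Iteration 3: no further components; recursion stops.
SUM(qty) = 1 + 2 + 2 + 3 + 4 + 12 = 24.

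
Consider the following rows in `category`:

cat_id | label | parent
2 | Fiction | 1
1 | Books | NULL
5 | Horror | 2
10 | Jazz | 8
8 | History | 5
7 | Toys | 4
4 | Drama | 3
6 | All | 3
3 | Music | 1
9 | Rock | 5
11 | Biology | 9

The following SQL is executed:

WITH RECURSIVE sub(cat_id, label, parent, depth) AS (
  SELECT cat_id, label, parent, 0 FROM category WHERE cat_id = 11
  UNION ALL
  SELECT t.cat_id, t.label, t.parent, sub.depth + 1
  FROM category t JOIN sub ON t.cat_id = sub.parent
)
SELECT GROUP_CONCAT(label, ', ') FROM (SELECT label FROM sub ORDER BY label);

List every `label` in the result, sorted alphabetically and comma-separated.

Biology, Books, Fiction, Horror, Rock

Base: cat_id=11 (Biology), parent=9, depth 0.
Iteration 1: join on cat_id=9 -> Rock (id 9, parent=5, depth 1).
Iteration 2: join on cat_id=5 -> Horror (id 5, parent=2, depth 2).
Iteration 3: join on cat_id=2 -> Fiction (id 2, parent=1, depth 3).
Iteration 4: join on cat_id=1 -> Books (id 1, parent=NULL, depth 4).
Iteration 5: parent is NULL; no match; recursion stops.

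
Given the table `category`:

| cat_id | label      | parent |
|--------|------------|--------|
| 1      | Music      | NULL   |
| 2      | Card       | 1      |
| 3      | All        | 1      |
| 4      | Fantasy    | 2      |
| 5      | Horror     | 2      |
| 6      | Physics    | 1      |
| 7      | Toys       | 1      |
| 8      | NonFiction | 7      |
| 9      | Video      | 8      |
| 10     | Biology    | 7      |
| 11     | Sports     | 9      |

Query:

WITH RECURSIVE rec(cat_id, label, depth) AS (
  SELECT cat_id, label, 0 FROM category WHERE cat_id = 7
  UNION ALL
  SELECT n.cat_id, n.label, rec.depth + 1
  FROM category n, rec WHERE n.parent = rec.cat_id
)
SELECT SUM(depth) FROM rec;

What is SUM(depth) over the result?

Base: cat_id=7 (Toys) at depth 0.
Iteration 1: rows with parent in {7} -> NonFiction (id 8, depth 1), Biology (id 10, depth 1).
Iteration 2: rows with parent in {8,10} -> Video (id 9, depth 2).
Iteration 3: rows with parent in {9} -> Sports (id 11, depth 3).
Iteration 4: no rows with parent in {11}; recursion stops.
SUM(depth) = 0 + 1 + 1 + 2 + 3 = 7.

7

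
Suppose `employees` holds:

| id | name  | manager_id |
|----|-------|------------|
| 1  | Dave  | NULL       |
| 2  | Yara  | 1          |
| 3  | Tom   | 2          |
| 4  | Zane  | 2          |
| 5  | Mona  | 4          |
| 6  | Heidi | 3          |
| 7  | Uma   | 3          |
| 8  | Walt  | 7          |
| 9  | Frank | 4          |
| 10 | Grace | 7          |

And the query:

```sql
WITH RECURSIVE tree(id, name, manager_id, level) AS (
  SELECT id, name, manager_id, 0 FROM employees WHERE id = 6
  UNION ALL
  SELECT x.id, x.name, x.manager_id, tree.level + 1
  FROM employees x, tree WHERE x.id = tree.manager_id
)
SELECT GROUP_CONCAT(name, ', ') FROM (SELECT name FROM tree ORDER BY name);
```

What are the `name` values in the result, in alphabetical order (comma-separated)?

Dave, Heidi, Tom, Yara

Base: id=6 (Heidi), manager_id=3, level 0.
Iteration 1: join on id=3 -> Tom (id 3, manager_id=2, level 1).
Iteration 2: join on id=2 -> Yara (id 2, manager_id=1, level 2).
Iteration 3: join on id=1 -> Dave (id 1, manager_id=NULL, level 3).
Iteration 4: manager_id is NULL; no match; recursion stops.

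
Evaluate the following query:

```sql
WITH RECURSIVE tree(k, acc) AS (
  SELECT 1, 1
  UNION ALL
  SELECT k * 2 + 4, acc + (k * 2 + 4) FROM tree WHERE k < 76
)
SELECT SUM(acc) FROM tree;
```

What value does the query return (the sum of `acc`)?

Base: k=1, acc=1.
Iteration 1: 1 < 76 holds -> k = 1 * 2 + 4 = 6, acc = 1 + 6 = 7.
Iteration 2: 6 < 76 holds -> k = 6 * 2 + 4 = 16, acc = 7 + 16 = 23.
Iteration 3: 16 < 76 holds -> k = 16 * 2 + 4 = 36, acc = 23 + 36 = 59.
Iteration 4: 36 < 76 holds -> k = 36 * 2 + 4 = 76, acc = 59 + 76 = 135.
Iteration 5: 76 < 76 fails; recursion stops.
SUM(acc) = 1 + 7 + 23 + 59 + 135 = 225.

225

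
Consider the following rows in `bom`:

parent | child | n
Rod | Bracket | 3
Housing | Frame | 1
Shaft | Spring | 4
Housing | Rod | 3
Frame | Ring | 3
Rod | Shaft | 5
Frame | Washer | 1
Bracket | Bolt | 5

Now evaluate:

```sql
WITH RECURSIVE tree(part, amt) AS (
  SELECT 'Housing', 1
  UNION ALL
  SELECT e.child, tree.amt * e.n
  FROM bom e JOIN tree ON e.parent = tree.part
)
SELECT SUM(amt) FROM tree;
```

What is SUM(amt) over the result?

Base: (Housing, amt=1).
Iteration 1: components of {Housing} -> Frame = 1*1 = 1, Rod = 1*3 = 3.
Iteration 2: components of {Frame,Rod} -> Bracket = 3*3 = 9, Ring = 1*3 = 3, Shaft = 3*5 = 15, Washer = 1*1 = 1.
Iteration 3: components of {Bracket,Ring,Shaft,Washer} -> Bolt = 9*5 = 45, Spring = 15*4 = 60.
Iteration 4: no further components; recursion stops.
SUM(amt) = 1 + 3 + 1 + 9 + 15 + 1 + 3 + 45 + 60 = 138.

138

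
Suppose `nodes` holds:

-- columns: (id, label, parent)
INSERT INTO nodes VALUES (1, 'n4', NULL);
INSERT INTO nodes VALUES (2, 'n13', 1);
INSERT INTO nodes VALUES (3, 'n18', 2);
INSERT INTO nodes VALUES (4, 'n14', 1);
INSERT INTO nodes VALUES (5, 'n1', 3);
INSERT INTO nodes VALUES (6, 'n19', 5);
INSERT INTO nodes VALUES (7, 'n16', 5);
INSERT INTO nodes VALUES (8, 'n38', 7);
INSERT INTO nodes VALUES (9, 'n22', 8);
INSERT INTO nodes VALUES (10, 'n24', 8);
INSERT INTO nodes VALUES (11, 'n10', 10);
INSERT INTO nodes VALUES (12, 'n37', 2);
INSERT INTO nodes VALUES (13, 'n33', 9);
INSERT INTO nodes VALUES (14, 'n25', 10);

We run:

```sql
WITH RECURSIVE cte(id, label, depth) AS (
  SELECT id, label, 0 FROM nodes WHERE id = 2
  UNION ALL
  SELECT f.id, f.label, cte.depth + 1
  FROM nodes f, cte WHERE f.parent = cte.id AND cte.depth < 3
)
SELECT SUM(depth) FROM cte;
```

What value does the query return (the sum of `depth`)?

10

Base: id=2 (n13) at depth 0.
Iteration 1: rows with parent in {2} -> n18 (id 3, depth 1), n37 (id 12, depth 1).
Iteration 2: rows with parent in {3,12} -> n1 (id 5, depth 2).
Iteration 3: rows with parent in {5} -> n19 (id 6, depth 3), n16 (id 7, depth 3).
Iteration 4: depth < 3 fails for all current rows; recursion stops.
SUM(depth) = 0 + 1 + 1 + 2 + 3 + 3 = 10.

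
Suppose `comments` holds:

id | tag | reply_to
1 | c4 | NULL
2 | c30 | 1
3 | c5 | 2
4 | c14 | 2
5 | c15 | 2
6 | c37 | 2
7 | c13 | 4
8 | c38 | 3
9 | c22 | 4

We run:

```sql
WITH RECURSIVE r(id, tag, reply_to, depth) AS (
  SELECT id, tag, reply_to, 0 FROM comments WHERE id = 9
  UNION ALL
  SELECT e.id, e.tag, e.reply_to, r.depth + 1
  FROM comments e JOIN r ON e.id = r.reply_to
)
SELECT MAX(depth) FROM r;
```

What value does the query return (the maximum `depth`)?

3

Base: id=9 (c22), reply_to=4, depth 0.
Iteration 1: join on id=4 -> c14 (id 4, reply_to=2, depth 1).
Iteration 2: join on id=2 -> c30 (id 2, reply_to=1, depth 2).
Iteration 3: join on id=1 -> c4 (id 1, reply_to=NULL, depth 3).
Iteration 4: reply_to is NULL; no match; recursion stops.
depth values: 0, 1, 2, 3; the maximum is 3.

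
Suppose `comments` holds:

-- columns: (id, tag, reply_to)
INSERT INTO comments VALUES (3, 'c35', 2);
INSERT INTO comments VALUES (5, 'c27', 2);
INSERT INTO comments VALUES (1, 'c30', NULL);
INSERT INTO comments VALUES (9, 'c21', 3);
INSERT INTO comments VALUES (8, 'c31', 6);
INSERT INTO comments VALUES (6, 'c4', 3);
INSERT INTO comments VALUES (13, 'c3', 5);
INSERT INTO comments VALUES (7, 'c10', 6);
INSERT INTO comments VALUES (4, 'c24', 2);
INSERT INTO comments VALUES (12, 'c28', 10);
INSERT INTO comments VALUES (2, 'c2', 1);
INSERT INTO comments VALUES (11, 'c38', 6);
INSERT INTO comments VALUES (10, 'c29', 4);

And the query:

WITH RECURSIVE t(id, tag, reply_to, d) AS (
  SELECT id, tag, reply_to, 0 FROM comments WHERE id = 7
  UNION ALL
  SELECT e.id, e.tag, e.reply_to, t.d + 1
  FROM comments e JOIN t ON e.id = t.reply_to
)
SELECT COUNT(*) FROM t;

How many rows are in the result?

5

Base: id=7 (c10), reply_to=6, d 0.
Iteration 1: join on id=6 -> c4 (id 6, reply_to=3, d 1).
Iteration 2: join on id=3 -> c35 (id 3, reply_to=2, d 2).
Iteration 3: join on id=2 -> c2 (id 2, reply_to=1, d 3).
Iteration 4: join on id=1 -> c30 (id 1, reply_to=NULL, d 4).
Iteration 5: reply_to is NULL; no match; recursion stops.
Total rows emitted: 5.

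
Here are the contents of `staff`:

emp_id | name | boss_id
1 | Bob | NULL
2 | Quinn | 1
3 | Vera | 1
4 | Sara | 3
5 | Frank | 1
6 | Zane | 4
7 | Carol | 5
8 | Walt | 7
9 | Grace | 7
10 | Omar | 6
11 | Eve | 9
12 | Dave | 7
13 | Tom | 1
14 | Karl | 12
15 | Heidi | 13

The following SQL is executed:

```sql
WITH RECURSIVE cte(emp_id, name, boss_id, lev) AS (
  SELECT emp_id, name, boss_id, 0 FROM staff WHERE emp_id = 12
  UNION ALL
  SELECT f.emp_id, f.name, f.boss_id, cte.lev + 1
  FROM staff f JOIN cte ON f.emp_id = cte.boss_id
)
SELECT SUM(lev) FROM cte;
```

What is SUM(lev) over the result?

6

Base: emp_id=12 (Dave), boss_id=7, lev 0.
Iteration 1: join on emp_id=7 -> Carol (id 7, boss_id=5, lev 1).
Iteration 2: join on emp_id=5 -> Frank (id 5, boss_id=1, lev 2).
Iteration 3: join on emp_id=1 -> Bob (id 1, boss_id=NULL, lev 3).
Iteration 4: boss_id is NULL; no match; recursion stops.
SUM(lev) = 0 + 1 + 2 + 3 = 6.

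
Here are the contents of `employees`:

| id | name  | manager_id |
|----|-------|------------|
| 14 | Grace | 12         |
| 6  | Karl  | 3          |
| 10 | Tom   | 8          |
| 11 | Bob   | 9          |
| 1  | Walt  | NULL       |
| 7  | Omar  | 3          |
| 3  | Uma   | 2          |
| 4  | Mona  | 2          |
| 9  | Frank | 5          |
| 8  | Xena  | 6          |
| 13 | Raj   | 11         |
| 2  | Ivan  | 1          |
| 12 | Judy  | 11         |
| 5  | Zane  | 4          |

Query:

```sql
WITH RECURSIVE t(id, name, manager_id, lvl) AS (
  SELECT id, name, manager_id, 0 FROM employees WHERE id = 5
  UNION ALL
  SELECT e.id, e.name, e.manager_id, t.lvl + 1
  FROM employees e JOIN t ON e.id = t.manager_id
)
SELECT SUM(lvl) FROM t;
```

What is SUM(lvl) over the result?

6

Base: id=5 (Zane), manager_id=4, lvl 0.
Iteration 1: join on id=4 -> Mona (id 4, manager_id=2, lvl 1).
Iteration 2: join on id=2 -> Ivan (id 2, manager_id=1, lvl 2).
Iteration 3: join on id=1 -> Walt (id 1, manager_id=NULL, lvl 3).
Iteration 4: manager_id is NULL; no match; recursion stops.
SUM(lvl) = 0 + 1 + 2 + 3 = 6.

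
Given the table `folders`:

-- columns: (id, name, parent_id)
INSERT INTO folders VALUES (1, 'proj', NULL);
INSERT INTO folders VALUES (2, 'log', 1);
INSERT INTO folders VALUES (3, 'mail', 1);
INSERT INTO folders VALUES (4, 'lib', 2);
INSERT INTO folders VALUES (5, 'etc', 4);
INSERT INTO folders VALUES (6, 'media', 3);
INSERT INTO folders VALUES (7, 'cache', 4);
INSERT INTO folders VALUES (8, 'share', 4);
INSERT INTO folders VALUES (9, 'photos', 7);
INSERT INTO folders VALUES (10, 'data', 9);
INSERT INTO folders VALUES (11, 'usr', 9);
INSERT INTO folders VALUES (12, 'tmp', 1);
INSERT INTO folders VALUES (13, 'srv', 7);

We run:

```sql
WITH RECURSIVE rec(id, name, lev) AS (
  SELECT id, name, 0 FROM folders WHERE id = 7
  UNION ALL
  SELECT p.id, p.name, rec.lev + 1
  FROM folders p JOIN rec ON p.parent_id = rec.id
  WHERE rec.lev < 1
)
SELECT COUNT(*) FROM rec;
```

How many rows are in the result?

Base: id=7 (cache) at lev 0.
Iteration 1: rows with parent_id in {7} -> photos (id 9, lev 1), srv (id 13, lev 1).
Iteration 2: lev < 1 fails for all current rows; recursion stops.
Total rows emitted: 3.

3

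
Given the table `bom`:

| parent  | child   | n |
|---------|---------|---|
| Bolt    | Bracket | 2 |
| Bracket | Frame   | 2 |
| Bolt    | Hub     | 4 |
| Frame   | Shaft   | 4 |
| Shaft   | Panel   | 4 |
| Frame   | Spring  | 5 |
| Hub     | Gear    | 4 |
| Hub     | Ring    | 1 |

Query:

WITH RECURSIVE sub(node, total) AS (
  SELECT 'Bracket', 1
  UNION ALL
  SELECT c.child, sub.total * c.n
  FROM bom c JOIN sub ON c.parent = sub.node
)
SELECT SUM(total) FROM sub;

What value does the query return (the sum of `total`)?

53

Base: (Bracket, total=1).
Iteration 1: components of {Bracket} -> Frame = 1*2 = 2.
Iteration 2: components of {Frame} -> Shaft = 2*4 = 8, Spring = 2*5 = 10.
Iteration 3: components of {Shaft,Spring} -> Panel = 8*4 = 32.
Iteration 4: no further components; recursion stops.
SUM(total) = 1 + 2 + 8 + 10 + 32 = 53.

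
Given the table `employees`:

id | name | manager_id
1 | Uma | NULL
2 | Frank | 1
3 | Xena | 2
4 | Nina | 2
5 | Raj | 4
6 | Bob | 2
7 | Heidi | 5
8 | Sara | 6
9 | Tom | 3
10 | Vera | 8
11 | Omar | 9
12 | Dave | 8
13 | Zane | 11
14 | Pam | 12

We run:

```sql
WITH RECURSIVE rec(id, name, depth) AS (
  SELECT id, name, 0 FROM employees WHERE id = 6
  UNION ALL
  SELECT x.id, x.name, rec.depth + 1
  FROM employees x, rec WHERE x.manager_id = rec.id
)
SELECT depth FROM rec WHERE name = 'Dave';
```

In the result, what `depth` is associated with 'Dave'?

2

Base: id=6 (Bob) at depth 0.
Iteration 1: rows with manager_id in {6} -> Sara (id 8, depth 1).
Iteration 2: rows with manager_id in {8} -> Vera (id 10, depth 2), Dave (id 12, depth 2).
Iteration 3: rows with manager_id in {10,12} -> Pam (id 14, depth 3).
Iteration 4: no rows with manager_id in {14}; recursion stops.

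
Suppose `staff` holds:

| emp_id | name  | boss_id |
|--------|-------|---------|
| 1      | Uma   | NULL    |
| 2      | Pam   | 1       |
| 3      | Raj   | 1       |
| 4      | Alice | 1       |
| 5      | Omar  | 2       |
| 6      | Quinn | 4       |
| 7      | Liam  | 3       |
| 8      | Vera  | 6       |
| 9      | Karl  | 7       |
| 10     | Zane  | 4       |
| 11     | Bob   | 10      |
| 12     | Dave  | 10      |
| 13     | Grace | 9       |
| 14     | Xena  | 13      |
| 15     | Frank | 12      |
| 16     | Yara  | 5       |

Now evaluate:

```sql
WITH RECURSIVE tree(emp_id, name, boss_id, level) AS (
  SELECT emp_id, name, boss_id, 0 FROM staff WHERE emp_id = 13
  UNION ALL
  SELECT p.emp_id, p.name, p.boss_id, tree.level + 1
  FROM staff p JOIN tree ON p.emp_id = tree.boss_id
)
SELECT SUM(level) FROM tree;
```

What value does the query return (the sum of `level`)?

10

Base: emp_id=13 (Grace), boss_id=9, level 0.
Iteration 1: join on emp_id=9 -> Karl (id 9, boss_id=7, level 1).
Iteration 2: join on emp_id=7 -> Liam (id 7, boss_id=3, level 2).
Iteration 3: join on emp_id=3 -> Raj (id 3, boss_id=1, level 3).
Iteration 4: join on emp_id=1 -> Uma (id 1, boss_id=NULL, level 4).
Iteration 5: boss_id is NULL; no match; recursion stops.
SUM(level) = 0 + 1 + 2 + 3 + 4 = 10.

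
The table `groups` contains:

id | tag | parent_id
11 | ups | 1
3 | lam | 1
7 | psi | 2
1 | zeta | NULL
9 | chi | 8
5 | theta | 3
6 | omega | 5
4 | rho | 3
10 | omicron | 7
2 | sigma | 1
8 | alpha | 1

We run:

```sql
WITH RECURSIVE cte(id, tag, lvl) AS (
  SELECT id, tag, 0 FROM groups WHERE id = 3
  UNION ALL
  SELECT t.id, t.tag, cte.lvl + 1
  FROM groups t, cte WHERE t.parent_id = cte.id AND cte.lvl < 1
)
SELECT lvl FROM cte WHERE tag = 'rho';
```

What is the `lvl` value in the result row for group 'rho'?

Base: id=3 (lam) at lvl 0.
Iteration 1: rows with parent_id in {3} -> rho (id 4, lvl 1), theta (id 5, lvl 1).
Iteration 2: lvl < 1 fails for all current rows; recursion stops.

1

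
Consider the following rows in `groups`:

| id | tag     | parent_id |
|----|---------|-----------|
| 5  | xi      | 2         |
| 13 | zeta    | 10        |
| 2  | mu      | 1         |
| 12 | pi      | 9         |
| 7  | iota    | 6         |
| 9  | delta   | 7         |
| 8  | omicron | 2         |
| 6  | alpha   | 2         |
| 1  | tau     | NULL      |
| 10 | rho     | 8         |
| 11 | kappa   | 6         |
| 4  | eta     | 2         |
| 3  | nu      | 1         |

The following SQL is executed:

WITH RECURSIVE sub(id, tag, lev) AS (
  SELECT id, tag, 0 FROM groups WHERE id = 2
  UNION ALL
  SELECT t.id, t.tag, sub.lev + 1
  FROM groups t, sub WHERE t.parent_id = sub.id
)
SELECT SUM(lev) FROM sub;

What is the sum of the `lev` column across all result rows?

Base: id=2 (mu) at lev 0.
Iteration 1: rows with parent_id in {2} -> eta (id 4, lev 1), xi (id 5, lev 1), alpha (id 6, lev 1), omicron (id 8, lev 1).
Iteration 2: rows with parent_id in {4,5,6,8} -> iota (id 7, lev 2), rho (id 10, lev 2), kappa (id 11, lev 2).
Iteration 3: rows with parent_id in {7,10,11} -> delta (id 9, lev 3), zeta (id 13, lev 3).
Iteration 4: rows with parent_id in {9,13} -> pi (id 12, lev 4).
Iteration 5: no rows with parent_id in {12}; recursion stops.
SUM(lev) = 0 + 1 + 1 + 1 + 1 + 2 + 2 + 2 + 3 + 3 + 4 = 20.

20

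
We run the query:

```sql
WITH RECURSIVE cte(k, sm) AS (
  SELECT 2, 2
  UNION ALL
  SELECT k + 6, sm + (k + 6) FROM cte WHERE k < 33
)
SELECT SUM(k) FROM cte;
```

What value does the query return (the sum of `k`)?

140

Base: k=2, sm=2.
Iteration 1: 2 < 33 holds -> k = 2 + 6 = 8, sm = 2 + 8 = 10.
Iteration 2: 8 < 33 holds -> k = 8 + 6 = 14, sm = 10 + 14 = 24.
Iteration 3: 14 < 33 holds -> k = 14 + 6 = 20, sm = 24 + 20 = 44.
Iteration 4: 20 < 33 holds -> k = 20 + 6 = 26, sm = 44 + 26 = 70.
Iteration 5: 26 < 33 holds -> k = 26 + 6 = 32, sm = 70 + 32 = 102.
Iteration 6: 32 < 33 holds -> k = 32 + 6 = 38, sm = 102 + 38 = 140.
Iteration 7: 38 < 33 fails; recursion stops.
SUM(k) = 2 + 8 + 14 + 20 + 26 + 32 + 38 = 140.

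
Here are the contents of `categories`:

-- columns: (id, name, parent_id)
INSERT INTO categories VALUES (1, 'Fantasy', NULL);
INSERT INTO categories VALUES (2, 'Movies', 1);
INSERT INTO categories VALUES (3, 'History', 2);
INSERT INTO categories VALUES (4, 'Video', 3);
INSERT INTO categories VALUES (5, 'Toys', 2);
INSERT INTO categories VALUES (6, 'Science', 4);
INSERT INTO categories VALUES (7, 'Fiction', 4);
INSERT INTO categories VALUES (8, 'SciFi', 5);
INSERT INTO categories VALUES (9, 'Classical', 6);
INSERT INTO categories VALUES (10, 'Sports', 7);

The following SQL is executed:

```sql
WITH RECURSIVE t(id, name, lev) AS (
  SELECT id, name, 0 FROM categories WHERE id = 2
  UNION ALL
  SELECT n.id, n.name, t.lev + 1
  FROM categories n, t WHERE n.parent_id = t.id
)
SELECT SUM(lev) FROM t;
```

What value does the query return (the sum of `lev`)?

20

Base: id=2 (Movies) at lev 0.
Iteration 1: rows with parent_id in {2} -> History (id 3, lev 1), Toys (id 5, lev 1).
Iteration 2: rows with parent_id in {3,5} -> Video (id 4, lev 2), SciFi (id 8, lev 2).
Iteration 3: rows with parent_id in {4,8} -> Science (id 6, lev 3), Fiction (id 7, lev 3).
Iteration 4: rows with parent_id in {6,7} -> Classical (id 9, lev 4), Sports (id 10, lev 4).
Iteration 5: no rows with parent_id in {9,10}; recursion stops.
SUM(lev) = 0 + 1 + 1 + 2 + 2 + 3 + 3 + 4 + 4 = 20.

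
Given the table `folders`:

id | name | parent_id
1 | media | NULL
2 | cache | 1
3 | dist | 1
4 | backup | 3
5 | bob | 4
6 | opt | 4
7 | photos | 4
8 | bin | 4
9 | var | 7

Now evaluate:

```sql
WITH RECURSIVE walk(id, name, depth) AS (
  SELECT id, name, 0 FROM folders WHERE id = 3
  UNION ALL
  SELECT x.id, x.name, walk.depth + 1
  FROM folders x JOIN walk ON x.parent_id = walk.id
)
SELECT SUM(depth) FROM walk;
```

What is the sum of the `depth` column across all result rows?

12

Base: id=3 (dist) at depth 0.
Iteration 1: rows with parent_id in {3} -> backup (id 4, depth 1).
Iteration 2: rows with parent_id in {4} -> bob (id 5, depth 2), opt (id 6, depth 2), photos (id 7, depth 2), bin (id 8, depth 2).
Iteration 3: rows with parent_id in {5,6,7,8} -> var (id 9, depth 3).
Iteration 4: no rows with parent_id in {9}; recursion stops.
SUM(depth) = 0 + 1 + 2 + 2 + 2 + 2 + 3 = 12.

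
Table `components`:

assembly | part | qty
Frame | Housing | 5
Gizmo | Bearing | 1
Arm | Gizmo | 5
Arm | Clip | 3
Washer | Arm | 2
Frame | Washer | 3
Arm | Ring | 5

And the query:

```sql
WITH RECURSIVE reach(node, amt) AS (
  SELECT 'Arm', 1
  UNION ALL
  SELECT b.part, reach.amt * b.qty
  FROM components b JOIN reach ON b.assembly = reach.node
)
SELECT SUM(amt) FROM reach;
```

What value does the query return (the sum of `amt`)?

19

Base: (Arm, amt=1).
Iteration 1: components of {Arm} -> Clip = 1*3 = 3, Gizmo = 1*5 = 5, Ring = 1*5 = 5.
Iteration 2: components of {Clip,Gizmo,Ring} -> Bearing = 5*1 = 5.
Iteration 3: no further components; recursion stops.
SUM(amt) = 1 + 5 + 3 + 5 + 5 = 19.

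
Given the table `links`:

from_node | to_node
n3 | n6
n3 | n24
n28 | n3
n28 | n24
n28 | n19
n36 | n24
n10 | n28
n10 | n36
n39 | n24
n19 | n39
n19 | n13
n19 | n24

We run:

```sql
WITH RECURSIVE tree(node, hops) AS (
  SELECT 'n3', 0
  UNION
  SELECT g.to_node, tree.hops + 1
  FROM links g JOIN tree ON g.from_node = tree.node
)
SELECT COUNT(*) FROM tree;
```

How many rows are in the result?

3

Base: (n3, hops=0).
Iteration 1: edges from {n3} -> (n24, hops=1), (n6, hops=1).
Iteration 2: no outgoing edges from {n24,n6}; recursion stops.
Total rows emitted: 3.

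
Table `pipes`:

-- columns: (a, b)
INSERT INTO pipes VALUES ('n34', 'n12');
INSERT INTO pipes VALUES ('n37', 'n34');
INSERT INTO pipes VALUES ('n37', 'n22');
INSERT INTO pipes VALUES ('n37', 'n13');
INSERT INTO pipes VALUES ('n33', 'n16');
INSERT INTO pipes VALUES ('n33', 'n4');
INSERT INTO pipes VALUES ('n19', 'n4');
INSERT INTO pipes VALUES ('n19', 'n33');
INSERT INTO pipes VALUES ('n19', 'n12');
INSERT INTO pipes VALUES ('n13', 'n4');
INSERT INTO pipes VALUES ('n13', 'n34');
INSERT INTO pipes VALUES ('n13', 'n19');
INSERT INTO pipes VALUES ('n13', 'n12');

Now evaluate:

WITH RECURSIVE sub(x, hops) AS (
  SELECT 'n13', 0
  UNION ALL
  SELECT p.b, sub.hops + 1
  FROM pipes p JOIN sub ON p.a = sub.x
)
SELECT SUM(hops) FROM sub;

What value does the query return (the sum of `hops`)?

18

Base: (n13, hops=0).
Iteration 1: edges from {n13} -> (n12, hops=1), (n19, hops=1), (n34, hops=1), (n4, hops=1).
Iteration 2: edges from {n12,n19,n34,n4} -> (n12, hops=2) x2, (n33, hops=2), (n4, hops=2). [UNION ALL keeps all 4 new rows, including repeats]
Iteration 3: edges from {n12,n33,n4} -> (n16, hops=3), (n4, hops=3).
Iteration 4: no outgoing edges from {n16,n4}; recursion stops.
SUM(hops) = 0 + 1 + 1 + 1 + 1 + 2 + 2 + 2 + 2 + 3 + 3 = 18.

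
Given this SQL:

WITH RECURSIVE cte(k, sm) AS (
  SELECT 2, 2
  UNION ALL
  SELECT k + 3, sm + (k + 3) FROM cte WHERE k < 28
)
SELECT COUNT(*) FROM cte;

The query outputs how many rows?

10

Base: k=2, sm=2.
Iteration 1: 2 < 28 holds -> k = 2 + 3 = 5, sm = 2 + 5 = 7.
Iteration 2: 5 < 28 holds -> k = 5 + 3 = 8, sm = 7 + 8 = 15.
Iteration 3: 8 < 28 holds -> k = 8 + 3 = 11, sm = 15 + 11 = 26.
Iteration 4: 11 < 28 holds -> k = 11 + 3 = 14, sm = 26 + 14 = 40.
Iteration 5: 14 < 28 holds -> k = 14 + 3 = 17, sm = 40 + 17 = 57.
Iteration 6: 17 < 28 holds -> k = 17 + 3 = 20, sm = 57 + 20 = 77.
Iteration 7: 20 < 28 holds -> k = 20 + 3 = 23, sm = 77 + 23 = 100.
Iteration 8: 23 < 28 holds -> k = 23 + 3 = 26, sm = 100 + 26 = 126.
Iteration 9: 26 < 28 holds -> k = 26 + 3 = 29, sm = 126 + 29 = 155.
Iteration 10: 29 < 28 fails; recursion stops.
Total rows emitted: 10.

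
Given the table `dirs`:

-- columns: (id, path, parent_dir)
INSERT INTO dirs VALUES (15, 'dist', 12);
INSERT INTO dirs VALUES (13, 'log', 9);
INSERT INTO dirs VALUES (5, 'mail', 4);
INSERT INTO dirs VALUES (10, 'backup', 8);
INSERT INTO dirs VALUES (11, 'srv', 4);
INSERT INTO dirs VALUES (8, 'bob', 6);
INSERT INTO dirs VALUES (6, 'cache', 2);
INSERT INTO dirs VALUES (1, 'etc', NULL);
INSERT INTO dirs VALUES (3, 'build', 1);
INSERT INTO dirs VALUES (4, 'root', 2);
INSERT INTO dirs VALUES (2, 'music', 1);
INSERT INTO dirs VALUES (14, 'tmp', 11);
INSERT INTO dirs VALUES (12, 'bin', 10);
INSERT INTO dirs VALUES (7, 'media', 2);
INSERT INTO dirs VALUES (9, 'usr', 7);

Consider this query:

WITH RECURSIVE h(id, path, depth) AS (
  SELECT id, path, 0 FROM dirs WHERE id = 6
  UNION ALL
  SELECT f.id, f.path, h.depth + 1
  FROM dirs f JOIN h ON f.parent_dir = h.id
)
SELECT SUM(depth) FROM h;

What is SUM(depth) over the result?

10

Base: id=6 (cache) at depth 0.
Iteration 1: rows with parent_dir in {6} -> bob (id 8, depth 1).
Iteration 2: rows with parent_dir in {8} -> backup (id 10, depth 2).
Iteration 3: rows with parent_dir in {10} -> bin (id 12, depth 3).
Iteration 4: rows with parent_dir in {12} -> dist (id 15, depth 4).
Iteration 5: no rows with parent_dir in {15}; recursion stops.
SUM(depth) = 0 + 1 + 2 + 3 + 4 = 10.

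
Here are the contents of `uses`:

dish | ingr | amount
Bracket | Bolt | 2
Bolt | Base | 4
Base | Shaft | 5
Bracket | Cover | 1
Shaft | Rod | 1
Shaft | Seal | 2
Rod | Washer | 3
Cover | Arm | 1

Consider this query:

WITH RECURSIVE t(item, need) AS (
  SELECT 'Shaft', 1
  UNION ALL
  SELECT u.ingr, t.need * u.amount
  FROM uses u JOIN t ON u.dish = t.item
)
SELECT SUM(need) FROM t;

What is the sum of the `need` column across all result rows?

Base: (Shaft, need=1).
Iteration 1: components of {Shaft} -> Rod = 1*1 = 1, Seal = 1*2 = 2.
Iteration 2: components of {Rod,Seal} -> Washer = 1*3 = 3.
Iteration 3: no further components; recursion stops.
SUM(need) = 1 + 1 + 2 + 3 = 7.

7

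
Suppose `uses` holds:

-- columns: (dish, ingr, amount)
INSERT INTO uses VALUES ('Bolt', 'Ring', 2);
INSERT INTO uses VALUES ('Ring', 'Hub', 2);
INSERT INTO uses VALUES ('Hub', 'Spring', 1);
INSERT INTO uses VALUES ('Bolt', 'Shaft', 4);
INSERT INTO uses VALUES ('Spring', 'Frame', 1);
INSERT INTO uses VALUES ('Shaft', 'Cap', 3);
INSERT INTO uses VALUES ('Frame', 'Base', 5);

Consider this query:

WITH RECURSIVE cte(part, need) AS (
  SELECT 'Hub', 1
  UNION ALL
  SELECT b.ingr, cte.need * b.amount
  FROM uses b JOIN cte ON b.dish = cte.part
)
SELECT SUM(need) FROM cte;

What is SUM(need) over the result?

8

Base: (Hub, need=1).
Iteration 1: components of {Hub} -> Spring = 1*1 = 1.
Iteration 2: components of {Spring} -> Frame = 1*1 = 1.
Iteration 3: components of {Frame} -> Base = 1*5 = 5.
Iteration 4: no further components; recursion stops.
SUM(need) = 1 + 1 + 1 + 5 = 8.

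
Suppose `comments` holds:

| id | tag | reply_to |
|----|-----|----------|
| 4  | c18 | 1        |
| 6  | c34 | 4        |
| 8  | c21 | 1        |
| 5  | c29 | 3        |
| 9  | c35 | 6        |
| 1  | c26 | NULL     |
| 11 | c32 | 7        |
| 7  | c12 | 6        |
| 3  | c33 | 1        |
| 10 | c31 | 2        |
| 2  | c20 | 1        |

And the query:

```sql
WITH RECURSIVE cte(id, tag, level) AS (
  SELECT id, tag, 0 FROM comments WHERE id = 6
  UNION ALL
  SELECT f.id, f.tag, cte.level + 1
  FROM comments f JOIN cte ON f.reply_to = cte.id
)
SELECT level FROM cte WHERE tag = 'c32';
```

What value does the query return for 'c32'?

2

Base: id=6 (c34) at level 0.
Iteration 1: rows with reply_to in {6} -> c12 (id 7, level 1), c35 (id 9, level 1).
Iteration 2: rows with reply_to in {7,9} -> c32 (id 11, level 2).
Iteration 3: no rows with reply_to in {11}; recursion stops.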